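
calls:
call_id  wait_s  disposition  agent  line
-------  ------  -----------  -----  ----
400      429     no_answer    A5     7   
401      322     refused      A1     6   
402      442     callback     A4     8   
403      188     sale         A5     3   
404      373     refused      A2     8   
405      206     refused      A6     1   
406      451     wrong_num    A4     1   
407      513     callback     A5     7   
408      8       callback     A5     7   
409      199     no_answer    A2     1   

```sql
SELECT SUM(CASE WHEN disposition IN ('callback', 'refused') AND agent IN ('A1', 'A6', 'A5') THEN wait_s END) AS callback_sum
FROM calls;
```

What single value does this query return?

1049

call_id=400: ✗
call_id=401: ✓ → 322
call_id=402: ✗
call_id=403: ✗
call_id=404: ✗
call_id=405: ✓ → 206
call_id=406: ✗
call_id=407: ✓ → 513
call_id=408: ✓ → 8
call_id=409: ✗
callback_sum = 322 + 206 + 513 + 8 = 1049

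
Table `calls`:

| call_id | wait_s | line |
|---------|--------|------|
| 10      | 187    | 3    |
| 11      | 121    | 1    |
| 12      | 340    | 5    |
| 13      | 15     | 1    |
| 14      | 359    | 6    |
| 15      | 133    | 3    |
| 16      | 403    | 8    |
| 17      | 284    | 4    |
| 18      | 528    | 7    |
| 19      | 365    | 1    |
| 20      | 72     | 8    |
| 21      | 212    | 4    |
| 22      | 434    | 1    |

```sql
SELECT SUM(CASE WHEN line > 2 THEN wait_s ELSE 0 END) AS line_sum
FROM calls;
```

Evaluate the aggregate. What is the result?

2518

call_id=10: ✓ → 187
call_id=11: ✗
call_id=12: ✓ → 340
call_id=13: ✗
call_id=14: ✓ → 359
call_id=15: ✓ → 133
call_id=16: ✓ → 403
call_id=17: ✓ → 284
call_id=18: ✓ → 528
call_id=19: ✗
call_id=20: ✓ → 72
call_id=21: ✓ → 212
call_id=22: ✗
line_sum = 187 + 340 + 359 + 133 + 403 + 284 + 528 + 72 + 212 = 2518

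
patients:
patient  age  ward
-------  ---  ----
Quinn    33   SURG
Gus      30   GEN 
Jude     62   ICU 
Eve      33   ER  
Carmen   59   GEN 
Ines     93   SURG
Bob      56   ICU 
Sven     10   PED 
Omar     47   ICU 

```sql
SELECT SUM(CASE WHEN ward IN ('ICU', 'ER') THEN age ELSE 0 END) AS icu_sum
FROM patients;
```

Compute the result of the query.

198

patient=Quinn: ✗
patient=Gus: ✗
patient=Jude: ✓ → 62
patient=Eve: ✓ → 33
patient=Carmen: ✗
patient=Ines: ✗
patient=Bob: ✓ → 56
patient=Sven: ✗
patient=Omar: ✓ → 47
icu_sum = 62 + 33 + 56 + 47 = 198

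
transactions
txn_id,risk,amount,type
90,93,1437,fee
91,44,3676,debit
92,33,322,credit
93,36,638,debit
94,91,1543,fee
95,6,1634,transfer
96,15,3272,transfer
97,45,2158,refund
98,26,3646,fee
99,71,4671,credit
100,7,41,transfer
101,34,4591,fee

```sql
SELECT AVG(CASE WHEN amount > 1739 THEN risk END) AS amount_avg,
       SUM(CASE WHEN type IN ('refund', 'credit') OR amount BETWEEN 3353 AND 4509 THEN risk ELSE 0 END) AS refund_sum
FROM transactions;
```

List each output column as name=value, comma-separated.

amount_avg=39.1666666667, refund_sum=219

[amount_avg: amount > 1739]
txn_id=90: ✗
txn_id=91: ✓ → 44
txn_id=92: ✗
txn_id=93: ✗
txn_id=94: ✗
txn_id=95: ✗
txn_id=96: ✓ → 15
txn_id=97: ✓ → 45
txn_id=98: ✓ → 26
txn_id=99: ✓ → 71
txn_id=100: ✗
txn_id=101: ✓ → 34
amount_avg = (44 + 15 + 45 + 26 + 71 + 34) / 6 = 39.1666666667
—
[refund_sum: type IN ('refund', 'credit') OR amount BETWEEN 3353 AND 4509]
txn_id=90: ✗
txn_id=91: ✓ → 44
txn_id=92: ✓ → 33
txn_id=93: ✗
txn_id=94: ✗
txn_id=95: ✗
txn_id=96: ✗
txn_id=97: ✓ → 45
txn_id=98: ✓ → 26
txn_id=99: ✓ → 71
txn_id=100: ✗
txn_id=101: ✗
refund_sum = 44 + 33 + 45 + 26 + 71 = 219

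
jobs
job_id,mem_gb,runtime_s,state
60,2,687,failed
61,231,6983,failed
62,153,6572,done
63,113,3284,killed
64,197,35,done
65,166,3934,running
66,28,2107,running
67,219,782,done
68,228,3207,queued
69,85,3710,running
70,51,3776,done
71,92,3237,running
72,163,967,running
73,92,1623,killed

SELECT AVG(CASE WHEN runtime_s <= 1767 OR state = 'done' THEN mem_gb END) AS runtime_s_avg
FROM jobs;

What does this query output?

125.2857142857

job_id=60: ✓ → 2
job_id=61: ✗
job_id=62: ✓ → 153
job_id=63: ✗
job_id=64: ✓ → 197
job_id=65: ✗
job_id=66: ✗
job_id=67: ✓ → 219
job_id=68: ✗
job_id=69: ✗
job_id=70: ✓ → 51
job_id=71: ✗
job_id=72: ✓ → 163
job_id=73: ✓ → 92
runtime_s_avg = (2 + 153 + 197 + 219 + 51 + 163 + 92) / 7 = 125.2857142857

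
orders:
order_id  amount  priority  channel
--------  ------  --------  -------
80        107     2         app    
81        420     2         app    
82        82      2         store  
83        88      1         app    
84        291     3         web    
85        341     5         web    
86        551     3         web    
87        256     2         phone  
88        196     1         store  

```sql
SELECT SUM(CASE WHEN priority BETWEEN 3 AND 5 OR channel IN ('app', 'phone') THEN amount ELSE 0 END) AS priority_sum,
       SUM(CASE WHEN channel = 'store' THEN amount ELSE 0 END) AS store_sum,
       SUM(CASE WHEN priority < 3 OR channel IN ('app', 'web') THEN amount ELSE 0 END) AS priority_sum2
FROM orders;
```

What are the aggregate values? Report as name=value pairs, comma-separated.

priority_sum=2054, store_sum=278, priority_sum2=2332

[priority_sum: priority BETWEEN 3 AND 5 OR channel IN ('app', 'phone')]
order_id=80: ✓ → 107
order_id=81: ✓ → 420
order_id=82: ✗
order_id=83: ✓ → 88
order_id=84: ✓ → 291
order_id=85: ✓ → 341
order_id=86: ✓ → 551
order_id=87: ✓ → 256
order_id=88: ✗
priority_sum = 107 + 420 + 88 + 291 + 341 + 551 + 256 = 2054
—
[store_sum: channel = 'store']
order_id=80: ✗
order_id=81: ✗
order_id=82: ✓ → 82
order_id=83: ✗
order_id=84: ✗
order_id=85: ✗
order_id=86: ✗
order_id=87: ✗
order_id=88: ✓ → 196
store_sum = 82 + 196 = 278
—
[priority_sum2: priority < 3 OR channel IN ('app', 'web')]
order_id=80: ✓ → 107
order_id=81: ✓ → 420
order_id=82: ✓ → 82
order_id=83: ✓ → 88
order_id=84: ✓ → 291
order_id=85: ✓ → 341
order_id=86: ✓ → 551
order_id=87: ✓ → 256
order_id=88: ✓ → 196
priority_sum2 = 107 + 420 + 82 + 88 + 291 + 341 + 551 + 256 + 196 = 2332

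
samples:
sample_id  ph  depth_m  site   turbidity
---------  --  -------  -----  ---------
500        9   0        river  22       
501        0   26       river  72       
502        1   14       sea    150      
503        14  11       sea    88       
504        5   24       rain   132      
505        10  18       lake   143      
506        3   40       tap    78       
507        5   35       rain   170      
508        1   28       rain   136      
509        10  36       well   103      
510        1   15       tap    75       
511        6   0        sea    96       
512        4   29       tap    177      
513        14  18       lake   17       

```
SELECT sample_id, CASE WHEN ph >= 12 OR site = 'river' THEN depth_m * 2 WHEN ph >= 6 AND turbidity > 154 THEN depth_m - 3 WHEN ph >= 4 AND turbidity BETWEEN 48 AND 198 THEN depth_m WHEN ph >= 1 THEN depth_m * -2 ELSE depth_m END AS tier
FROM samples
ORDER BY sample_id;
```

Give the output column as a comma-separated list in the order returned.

sample_id=500: ph >= 12 OR site = 'river' → 0
sample_id=501: ph >= 12 OR site = 'river' → 52
sample_id=502: ph >= 1 → -28
sample_id=503: ph >= 12 OR site = 'river' → 22
sample_id=504: ph >= 4 AND turbidity BETWEEN 48 AND 198 → 24
sample_id=505: ph >= 4 AND turbidity BETWEEN 48 AND 198 → 18
sample_id=506: ph >= 1 → -80
sample_id=507: ph >= 4 AND turbidity BETWEEN 48 AND 198 → 35
sample_id=508: ph >= 1 → -56
sample_id=509: ph >= 4 AND turbidity BETWEEN 48 AND 198 → 36
sample_id=510: ph >= 1 → -30
sample_id=511: ph >= 4 AND turbidity BETWEEN 48 AND 198 → 0
sample_id=512: ph >= 4 AND turbidity BETWEEN 48 AND 198 → 29
sample_id=513: ph >= 12 OR site = 'river' → 36

0, 52, -28, 22, 24, 18, -80, 35, -56, 36, -30, 0, 29, 36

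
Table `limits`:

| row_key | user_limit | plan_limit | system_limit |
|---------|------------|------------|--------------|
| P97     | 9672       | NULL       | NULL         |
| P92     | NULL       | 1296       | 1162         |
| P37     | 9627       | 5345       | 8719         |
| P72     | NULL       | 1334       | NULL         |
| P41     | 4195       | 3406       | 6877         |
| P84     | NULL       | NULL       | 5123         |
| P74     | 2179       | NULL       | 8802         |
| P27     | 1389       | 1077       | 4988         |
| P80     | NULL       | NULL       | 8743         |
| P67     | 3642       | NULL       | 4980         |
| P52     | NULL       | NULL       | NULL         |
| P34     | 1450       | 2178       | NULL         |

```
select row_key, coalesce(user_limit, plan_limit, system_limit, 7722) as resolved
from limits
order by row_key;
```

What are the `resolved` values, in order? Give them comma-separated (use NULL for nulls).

row_key=P27: user_limit=1389 → 1389
row_key=P34: user_limit=1450 → 1450
row_key=P37: user_limit=9627 → 9627
row_key=P41: user_limit=4195 → 4195
row_key=P52: user_limit=NULL, plan_limit=NULL, system_limit=NULL, → literal 7722 → 7722
row_key=P67: user_limit=3642 → 3642
row_key=P72: user_limit=NULL, plan_limit=1334 → 1334
row_key=P74: user_limit=2179 → 2179
row_key=P80: user_limit=NULL, plan_limit=NULL, system_limit=8743 → 8743
row_key=P84: user_limit=NULL, plan_limit=NULL, system_limit=5123 → 5123
row_key=P92: user_limit=NULL, plan_limit=1296 → 1296
row_key=P97: user_limit=9672 → 9672

1389, 1450, 9627, 4195, 7722, 3642, 1334, 2179, 8743, 5123, 1296, 9672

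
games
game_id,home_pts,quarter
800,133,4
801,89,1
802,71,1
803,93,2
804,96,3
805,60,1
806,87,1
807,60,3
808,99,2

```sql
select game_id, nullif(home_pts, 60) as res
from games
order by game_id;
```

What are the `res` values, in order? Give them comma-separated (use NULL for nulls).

game_id=800: home_pts=133 vs 60: differ → 133
game_id=801: home_pts=89 vs 60: differ → 89
game_id=802: home_pts=71 vs 60: differ → 71
game_id=803: home_pts=93 vs 60: differ → 93
game_id=804: home_pts=96 vs 60: differ → 96
game_id=805: home_pts=60 vs 60: equal → NULL
game_id=806: home_pts=87 vs 60: differ → 87
game_id=807: home_pts=60 vs 60: equal → NULL
game_id=808: home_pts=99 vs 60: differ → 99

133, 89, 71, 93, 96, NULL, 87, NULL, 99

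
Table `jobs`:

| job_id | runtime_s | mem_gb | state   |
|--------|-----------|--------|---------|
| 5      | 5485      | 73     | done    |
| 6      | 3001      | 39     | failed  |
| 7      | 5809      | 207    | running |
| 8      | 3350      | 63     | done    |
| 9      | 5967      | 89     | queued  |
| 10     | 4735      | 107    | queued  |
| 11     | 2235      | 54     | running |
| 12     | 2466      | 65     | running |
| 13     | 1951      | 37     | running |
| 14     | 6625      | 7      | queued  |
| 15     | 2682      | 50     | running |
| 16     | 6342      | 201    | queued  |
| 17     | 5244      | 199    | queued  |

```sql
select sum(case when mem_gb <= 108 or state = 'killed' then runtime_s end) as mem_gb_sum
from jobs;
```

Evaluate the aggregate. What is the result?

38497

job_id=5: ✓ → 5485
job_id=6: ✓ → 3001
job_id=7: ✗
job_id=8: ✓ → 3350
job_id=9: ✓ → 5967
job_id=10: ✓ → 4735
job_id=11: ✓ → 2235
job_id=12: ✓ → 2466
job_id=13: ✓ → 1951
job_id=14: ✓ → 6625
job_id=15: ✓ → 2682
job_id=16: ✗
job_id=17: ✗
mem_gb_sum = 5485 + 3001 + 3350 + 5967 + 4735 + 2235 + 2466 + 1951 + 6625 + 2682 = 38497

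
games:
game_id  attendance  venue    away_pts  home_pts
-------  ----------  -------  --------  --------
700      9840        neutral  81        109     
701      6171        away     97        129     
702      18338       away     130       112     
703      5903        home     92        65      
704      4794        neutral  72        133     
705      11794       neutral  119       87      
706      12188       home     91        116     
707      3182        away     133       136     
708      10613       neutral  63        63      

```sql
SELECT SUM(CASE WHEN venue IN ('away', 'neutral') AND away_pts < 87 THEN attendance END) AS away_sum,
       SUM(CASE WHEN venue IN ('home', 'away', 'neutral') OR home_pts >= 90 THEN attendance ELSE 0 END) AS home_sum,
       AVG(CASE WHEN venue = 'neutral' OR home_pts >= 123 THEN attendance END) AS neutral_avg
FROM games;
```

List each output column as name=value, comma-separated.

away_sum=25247, home_sum=82823, neutral_avg=7732.3333333333

[away_sum: venue IN ('away', 'neutral') AND away_pts < 87]
game_id=700: ✓ → 9840
game_id=701: ✗
game_id=702: ✗
game_id=703: ✗
game_id=704: ✓ → 4794
game_id=705: ✗
game_id=706: ✗
game_id=707: ✗
game_id=708: ✓ → 10613
away_sum = 9840 + 4794 + 10613 = 25247
—
[home_sum: venue IN ('home', 'away', 'neutral') OR home_pts >= 90]
game_id=700: ✓ → 9840
game_id=701: ✓ → 6171
game_id=702: ✓ → 18338
game_id=703: ✓ → 5903
game_id=704: ✓ → 4794
game_id=705: ✓ → 11794
game_id=706: ✓ → 12188
game_id=707: ✓ → 3182
game_id=708: ✓ → 10613
home_sum = 9840 + 6171 + 18338 + 5903 + 4794 + 11794 + 12188 + 3182 + 10613 = 82823
—
[neutral_avg: venue = 'neutral' OR home_pts >= 123]
game_id=700: ✓ → 9840
game_id=701: ✓ → 6171
game_id=702: ✗
game_id=703: ✗
game_id=704: ✓ → 4794
game_id=705: ✓ → 11794
game_id=706: ✗
game_id=707: ✓ → 3182
game_id=708: ✓ → 10613
neutral_avg = (9840 + 6171 + 4794 + 11794 + 3182 + 10613) / 6 = 7732.3333333333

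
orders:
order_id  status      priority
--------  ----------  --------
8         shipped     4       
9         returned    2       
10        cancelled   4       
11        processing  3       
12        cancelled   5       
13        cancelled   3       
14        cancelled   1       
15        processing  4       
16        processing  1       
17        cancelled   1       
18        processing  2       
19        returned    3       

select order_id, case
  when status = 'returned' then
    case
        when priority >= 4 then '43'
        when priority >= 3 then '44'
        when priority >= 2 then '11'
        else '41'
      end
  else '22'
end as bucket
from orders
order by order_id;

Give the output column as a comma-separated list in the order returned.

order_id=8: status='shipped' → outer ELSE → 22
order_id=9: status='returned' → inner[priority >= 2] → 11
order_id=10: status='cancelled' → outer ELSE → 22
order_id=11: status='processing' → outer ELSE → 22
order_id=12: status='cancelled' → outer ELSE → 22
order_id=13: status='cancelled' → outer ELSE → 22
order_id=14: status='cancelled' → outer ELSE → 22
order_id=15: status='processing' → outer ELSE → 22
order_id=16: status='processing' → outer ELSE → 22
order_id=17: status='cancelled' → outer ELSE → 22
order_id=18: status='processing' → outer ELSE → 22
order_id=19: status='returned' → inner[priority >= 3] → 44

22, 11, 22, 22, 22, 22, 22, 22, 22, 22, 22, 44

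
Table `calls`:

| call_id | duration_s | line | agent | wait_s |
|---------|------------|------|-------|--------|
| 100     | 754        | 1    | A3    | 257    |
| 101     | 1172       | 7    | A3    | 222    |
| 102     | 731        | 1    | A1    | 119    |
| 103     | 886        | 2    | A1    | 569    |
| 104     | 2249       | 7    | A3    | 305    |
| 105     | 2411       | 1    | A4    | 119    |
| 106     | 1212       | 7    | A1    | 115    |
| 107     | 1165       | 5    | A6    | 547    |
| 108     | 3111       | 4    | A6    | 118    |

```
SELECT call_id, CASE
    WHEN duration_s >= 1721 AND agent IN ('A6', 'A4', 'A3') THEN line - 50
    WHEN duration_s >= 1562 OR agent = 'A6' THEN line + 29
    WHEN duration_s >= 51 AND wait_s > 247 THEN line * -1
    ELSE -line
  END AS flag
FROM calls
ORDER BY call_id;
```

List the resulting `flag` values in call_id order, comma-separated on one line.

-1, -7, -1, -2, -43, -49, -7, 34, -46

call_id=100: duration_s >= 51 AND wait_s > 247 → -1
call_id=101: ELSE → -7
call_id=102: ELSE → -1
call_id=103: duration_s >= 51 AND wait_s > 247 → -2
call_id=104: duration_s >= 1721 AND agent IN ('A6', 'A4', 'A3') → -43
call_id=105: duration_s >= 1721 AND agent IN ('A6', 'A4', 'A3') → -49
call_id=106: ELSE → -7
call_id=107: duration_s >= 1562 OR agent = 'A6' → 34
call_id=108: duration_s >= 1721 AND agent IN ('A6', 'A4', 'A3') → -46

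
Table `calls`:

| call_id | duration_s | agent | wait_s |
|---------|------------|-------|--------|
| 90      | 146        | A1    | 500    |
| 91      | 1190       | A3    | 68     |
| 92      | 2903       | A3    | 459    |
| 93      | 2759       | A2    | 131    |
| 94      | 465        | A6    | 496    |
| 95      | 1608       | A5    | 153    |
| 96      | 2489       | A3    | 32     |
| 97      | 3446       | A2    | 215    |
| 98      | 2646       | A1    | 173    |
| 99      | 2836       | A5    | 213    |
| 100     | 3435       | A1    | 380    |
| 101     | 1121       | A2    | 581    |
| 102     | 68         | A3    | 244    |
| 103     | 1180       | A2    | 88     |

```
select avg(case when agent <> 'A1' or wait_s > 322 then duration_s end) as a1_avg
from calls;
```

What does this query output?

1818.9230769231

call_id=90: ✓ → 146
call_id=91: ✓ → 1190
call_id=92: ✓ → 2903
call_id=93: ✓ → 2759
call_id=94: ✓ → 465
call_id=95: ✓ → 1608
call_id=96: ✓ → 2489
call_id=97: ✓ → 3446
call_id=98: ✗
call_id=99: ✓ → 2836
call_id=100: ✓ → 3435
call_id=101: ✓ → 1121
call_id=102: ✓ → 68
call_id=103: ✓ → 1180
a1_avg = (146 + 1190 + 2903 + 2759 + 465 + 1608 + 2489 + 3446 + 2836 + 3435 + 1121 + 68 + 1180) / 13 = 1818.9230769231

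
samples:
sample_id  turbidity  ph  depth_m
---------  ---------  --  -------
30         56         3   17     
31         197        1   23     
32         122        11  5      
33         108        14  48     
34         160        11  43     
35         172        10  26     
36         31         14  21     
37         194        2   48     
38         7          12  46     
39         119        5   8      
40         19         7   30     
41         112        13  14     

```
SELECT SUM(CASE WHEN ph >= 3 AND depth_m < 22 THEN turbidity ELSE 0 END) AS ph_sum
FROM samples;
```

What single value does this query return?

sample_id=30: ✓ → 56
sample_id=31: ✗
sample_id=32: ✓ → 122
sample_id=33: ✗
sample_id=34: ✗
sample_id=35: ✗
sample_id=36: ✓ → 31
sample_id=37: ✗
sample_id=38: ✗
sample_id=39: ✓ → 119
sample_id=40: ✗
sample_id=41: ✓ → 112
ph_sum = 56 + 122 + 31 + 119 + 112 = 440

440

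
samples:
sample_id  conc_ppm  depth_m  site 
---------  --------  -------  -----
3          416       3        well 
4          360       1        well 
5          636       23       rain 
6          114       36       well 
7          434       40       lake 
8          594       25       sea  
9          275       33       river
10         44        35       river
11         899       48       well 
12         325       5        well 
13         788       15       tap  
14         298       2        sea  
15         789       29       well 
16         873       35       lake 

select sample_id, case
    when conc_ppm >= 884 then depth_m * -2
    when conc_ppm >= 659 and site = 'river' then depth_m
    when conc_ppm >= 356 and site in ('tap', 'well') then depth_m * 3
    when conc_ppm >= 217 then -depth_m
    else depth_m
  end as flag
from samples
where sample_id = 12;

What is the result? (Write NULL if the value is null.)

-5

sample_id = 12: conc_ppm=325, depth_m=5, site=well.
conc_ppm >= 884 → false
conc_ppm >= 659 and site = 'river' → false
conc_ppm >= 356 and site in ('tap', 'well') → false
conc_ppm >= 217 → true → -5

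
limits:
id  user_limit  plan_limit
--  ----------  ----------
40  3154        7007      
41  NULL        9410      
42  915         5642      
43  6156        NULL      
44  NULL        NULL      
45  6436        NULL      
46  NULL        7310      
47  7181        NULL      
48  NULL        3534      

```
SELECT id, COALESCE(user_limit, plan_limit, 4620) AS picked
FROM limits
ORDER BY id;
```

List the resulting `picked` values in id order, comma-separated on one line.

id=40: user_limit=3154 → 3154
id=41: user_limit=NULL, plan_limit=9410 → 9410
id=42: user_limit=915 → 915
id=43: user_limit=6156 → 6156
id=44: user_limit=NULL, plan_limit=NULL, → literal 4620 → 4620
id=45: user_limit=6436 → 6436
id=46: user_limit=NULL, plan_limit=7310 → 7310
id=47: user_limit=7181 → 7181
id=48: user_limit=NULL, plan_limit=3534 → 3534

3154, 9410, 915, 6156, 4620, 6436, 7310, 7181, 3534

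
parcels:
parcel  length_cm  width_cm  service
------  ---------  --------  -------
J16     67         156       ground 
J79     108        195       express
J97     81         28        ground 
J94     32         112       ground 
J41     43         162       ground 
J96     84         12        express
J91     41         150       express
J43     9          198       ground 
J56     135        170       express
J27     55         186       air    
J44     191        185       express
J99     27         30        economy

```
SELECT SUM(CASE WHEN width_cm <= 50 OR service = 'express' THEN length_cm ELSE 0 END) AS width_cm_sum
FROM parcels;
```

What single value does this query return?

667

parcel=J16: ✗
parcel=J79: ✓ → 108
parcel=J97: ✓ → 81
parcel=J94: ✗
parcel=J41: ✗
parcel=J96: ✓ → 84
parcel=J91: ✓ → 41
parcel=J43: ✗
parcel=J56: ✓ → 135
parcel=J27: ✗
parcel=J44: ✓ → 191
parcel=J99: ✓ → 27
width_cm_sum = 108 + 81 + 84 + 41 + 135 + 191 + 27 = 667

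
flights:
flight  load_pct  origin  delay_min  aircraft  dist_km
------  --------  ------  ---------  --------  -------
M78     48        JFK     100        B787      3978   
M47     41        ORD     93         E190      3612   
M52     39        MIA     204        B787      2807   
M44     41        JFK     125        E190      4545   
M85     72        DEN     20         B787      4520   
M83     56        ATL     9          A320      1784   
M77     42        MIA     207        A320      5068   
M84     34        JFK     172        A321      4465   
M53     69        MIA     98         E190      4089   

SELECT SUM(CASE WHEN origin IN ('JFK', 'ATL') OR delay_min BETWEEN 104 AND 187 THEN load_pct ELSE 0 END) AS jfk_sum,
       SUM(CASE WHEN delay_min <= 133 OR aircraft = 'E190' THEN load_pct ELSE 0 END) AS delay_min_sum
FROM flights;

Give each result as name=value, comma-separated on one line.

[jfk_sum: origin IN ('JFK', 'ATL') OR delay_min BETWEEN 104 AND 187]
flight=M78: ✓ → 48
flight=M47: ✗
flight=M52: ✗
flight=M44: ✓ → 41
flight=M85: ✗
flight=M83: ✓ → 56
flight=M77: ✗
flight=M84: ✓ → 34
flight=M53: ✗
jfk_sum = 48 + 41 + 56 + 34 = 179
—
[delay_min_sum: delay_min <= 133 OR aircraft = 'E190']
flight=M78: ✓ → 48
flight=M47: ✓ → 41
flight=M52: ✗
flight=M44: ✓ → 41
flight=M85: ✓ → 72
flight=M83: ✓ → 56
flight=M77: ✗
flight=M84: ✗
flight=M53: ✓ → 69
delay_min_sum = 48 + 41 + 41 + 72 + 56 + 69 = 327

jfk_sum=179, delay_min_sum=327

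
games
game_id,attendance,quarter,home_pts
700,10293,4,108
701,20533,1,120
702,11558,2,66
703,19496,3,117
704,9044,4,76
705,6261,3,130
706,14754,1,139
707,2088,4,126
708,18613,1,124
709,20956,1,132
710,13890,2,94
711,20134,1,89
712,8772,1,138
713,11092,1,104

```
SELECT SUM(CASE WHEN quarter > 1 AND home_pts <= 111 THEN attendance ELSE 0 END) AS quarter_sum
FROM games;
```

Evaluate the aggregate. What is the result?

44785

game_id=700: ✓ → 10293
game_id=701: ✗
game_id=702: ✓ → 11558
game_id=703: ✗
game_id=704: ✓ → 9044
game_id=705: ✗
game_id=706: ✗
game_id=707: ✗
game_id=708: ✗
game_id=709: ✗
game_id=710: ✓ → 13890
game_id=711: ✗
game_id=712: ✗
game_id=713: ✗
quarter_sum = 10293 + 11558 + 9044 + 13890 = 44785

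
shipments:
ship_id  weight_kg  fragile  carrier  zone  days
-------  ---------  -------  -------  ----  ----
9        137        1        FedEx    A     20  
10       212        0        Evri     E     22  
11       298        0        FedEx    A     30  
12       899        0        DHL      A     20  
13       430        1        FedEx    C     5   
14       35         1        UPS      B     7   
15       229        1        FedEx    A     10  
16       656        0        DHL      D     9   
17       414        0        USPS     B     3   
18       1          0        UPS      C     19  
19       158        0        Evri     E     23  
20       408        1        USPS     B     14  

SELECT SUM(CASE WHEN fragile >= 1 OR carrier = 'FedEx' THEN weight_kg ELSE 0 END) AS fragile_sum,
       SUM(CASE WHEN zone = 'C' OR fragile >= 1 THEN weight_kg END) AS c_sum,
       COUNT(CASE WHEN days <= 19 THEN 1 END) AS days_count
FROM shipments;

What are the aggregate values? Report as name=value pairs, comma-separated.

fragile_sum=1537, c_sum=1240, days_count=7

[fragile_sum: fragile >= 1 OR carrier = 'FedEx']
ship_id=9: ✓ → 137
ship_id=10: ✗
ship_id=11: ✓ → 298
ship_id=12: ✗
ship_id=13: ✓ → 430
ship_id=14: ✓ → 35
ship_id=15: ✓ → 229
ship_id=16: ✗
ship_id=17: ✗
ship_id=18: ✗
ship_id=19: ✗
ship_id=20: ✓ → 408
fragile_sum = 137 + 298 + 430 + 35 + 229 + 408 = 1537
—
[c_sum: zone = 'C' OR fragile >= 1]
ship_id=9: ✓ → 137
ship_id=10: ✗
ship_id=11: ✗
ship_id=12: ✗
ship_id=13: ✓ → 430
ship_id=14: ✓ → 35
ship_id=15: ✓ → 229
ship_id=16: ✗
ship_id=17: ✗
ship_id=18: ✓ → 1
ship_id=19: ✗
ship_id=20: ✓ → 408
c_sum = 137 + 430 + 35 + 229 + 1 + 408 = 1240
—
[days_count: days <= 19]
ship_id=9: ✗
ship_id=10: ✗
ship_id=11: ✗
ship_id=12: ✗
ship_id=13: ✓ → 1
ship_id=14: ✓ → 1
ship_id=15: ✓ → 1
ship_id=16: ✓ → 1
ship_id=17: ✓ → 1
ship_id=18: ✓ → 1
ship_id=19: ✗
ship_id=20: ✓ → 1
days_count = COUNT(1, 1, 1, 1, 1, 1, 1) = 7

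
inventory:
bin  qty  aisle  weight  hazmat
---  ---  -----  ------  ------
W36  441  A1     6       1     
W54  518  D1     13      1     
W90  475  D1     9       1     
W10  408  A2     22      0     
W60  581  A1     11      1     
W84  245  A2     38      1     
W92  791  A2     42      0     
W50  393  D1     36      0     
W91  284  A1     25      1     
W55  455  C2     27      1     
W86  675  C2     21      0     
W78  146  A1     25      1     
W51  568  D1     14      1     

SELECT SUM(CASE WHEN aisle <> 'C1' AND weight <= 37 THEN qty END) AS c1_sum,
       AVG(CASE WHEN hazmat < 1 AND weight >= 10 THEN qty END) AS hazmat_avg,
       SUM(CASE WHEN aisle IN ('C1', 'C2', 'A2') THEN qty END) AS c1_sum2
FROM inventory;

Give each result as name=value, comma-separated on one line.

c1_sum=4944, hazmat_avg=566.75, c1_sum2=2574

[c1_sum: aisle <> 'C1' AND weight <= 37]
bin=W36: ✓ → 441
bin=W54: ✓ → 518
bin=W90: ✓ → 475
bin=W10: ✓ → 408
bin=W60: ✓ → 581
bin=W84: ✗
bin=W92: ✗
bin=W50: ✓ → 393
bin=W91: ✓ → 284
bin=W55: ✓ → 455
bin=W86: ✓ → 675
bin=W78: ✓ → 146
bin=W51: ✓ → 568
c1_sum = 441 + 518 + 475 + 408 + 581 + 393 + 284 + 455 + 675 + 146 + 568 = 4944
—
[hazmat_avg: hazmat < 1 AND weight >= 10]
bin=W36: ✗
bin=W54: ✗
bin=W90: ✗
bin=W10: ✓ → 408
bin=W60: ✗
bin=W84: ✗
bin=W92: ✓ → 791
bin=W50: ✓ → 393
bin=W91: ✗
bin=W55: ✗
bin=W86: ✓ → 675
bin=W78: ✗
bin=W51: ✗
hazmat_avg = (408 + 791 + 393 + 675) / 4 = 566.75
—
[c1_sum2: aisle IN ('C1', 'C2', 'A2')]
bin=W36: ✗
bin=W54: ✗
bin=W90: ✗
bin=W10: ✓ → 408
bin=W60: ✗
bin=W84: ✓ → 245
bin=W92: ✓ → 791
bin=W50: ✗
bin=W91: ✗
bin=W55: ✓ → 455
bin=W86: ✓ → 675
bin=W78: ✗
bin=W51: ✗
c1_sum2 = 408 + 245 + 791 + 455 + 675 = 2574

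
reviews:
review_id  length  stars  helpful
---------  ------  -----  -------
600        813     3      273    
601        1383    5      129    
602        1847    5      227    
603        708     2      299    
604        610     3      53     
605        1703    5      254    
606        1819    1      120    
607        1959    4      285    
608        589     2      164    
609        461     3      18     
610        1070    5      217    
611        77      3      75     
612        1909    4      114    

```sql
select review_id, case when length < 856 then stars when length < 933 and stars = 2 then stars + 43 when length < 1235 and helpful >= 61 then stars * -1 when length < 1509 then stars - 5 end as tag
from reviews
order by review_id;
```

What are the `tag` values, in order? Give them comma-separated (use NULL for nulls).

review_id=600: length < 856 → 3
review_id=601: length < 1509 → 0
review_id=602: (no match → NULL) → NULL
review_id=603: length < 856 → 2
review_id=604: length < 856 → 3
review_id=605: (no match → NULL) → NULL
review_id=606: (no match → NULL) → NULL
review_id=607: (no match → NULL) → NULL
review_id=608: length < 856 → 2
review_id=609: length < 856 → 3
review_id=610: length < 1235 and helpful >= 61 → -5
review_id=611: length < 856 → 3
review_id=612: (no match → NULL) → NULL

3, 0, NULL, 2, 3, NULL, NULL, NULL, 2, 3, -5, 3, NULL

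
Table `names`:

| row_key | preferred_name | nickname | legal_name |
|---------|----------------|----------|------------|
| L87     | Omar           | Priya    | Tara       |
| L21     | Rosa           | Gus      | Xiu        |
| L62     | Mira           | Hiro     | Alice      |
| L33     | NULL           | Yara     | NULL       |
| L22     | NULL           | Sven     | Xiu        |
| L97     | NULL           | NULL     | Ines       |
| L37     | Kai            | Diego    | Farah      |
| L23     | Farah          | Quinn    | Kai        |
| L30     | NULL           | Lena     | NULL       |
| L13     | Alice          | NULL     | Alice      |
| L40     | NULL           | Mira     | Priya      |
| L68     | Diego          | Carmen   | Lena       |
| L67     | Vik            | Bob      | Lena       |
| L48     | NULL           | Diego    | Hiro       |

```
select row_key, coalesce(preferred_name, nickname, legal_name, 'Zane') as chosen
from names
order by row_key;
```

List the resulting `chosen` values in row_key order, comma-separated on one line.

row_key=L13: preferred_name=Alice → Alice
row_key=L21: preferred_name=Rosa → Rosa
row_key=L22: preferred_name=NULL, nickname=Sven → Sven
row_key=L23: preferred_name=Farah → Farah
row_key=L30: preferred_name=NULL, nickname=Lena → Lena
row_key=L33: preferred_name=NULL, nickname=Yara → Yara
row_key=L37: preferred_name=Kai → Kai
row_key=L40: preferred_name=NULL, nickname=Mira → Mira
row_key=L48: preferred_name=NULL, nickname=Diego → Diego
row_key=L62: preferred_name=Mira → Mira
row_key=L67: preferred_name=Vik → Vik
row_key=L68: preferred_name=Diego → Diego
row_key=L87: preferred_name=Omar → Omar
row_key=L97: preferred_name=NULL, nickname=NULL, legal_name=Ines → Ines

Alice, Rosa, Sven, Farah, Lena, Yara, Kai, Mira, Diego, Mira, Vik, Diego, Omar, Ines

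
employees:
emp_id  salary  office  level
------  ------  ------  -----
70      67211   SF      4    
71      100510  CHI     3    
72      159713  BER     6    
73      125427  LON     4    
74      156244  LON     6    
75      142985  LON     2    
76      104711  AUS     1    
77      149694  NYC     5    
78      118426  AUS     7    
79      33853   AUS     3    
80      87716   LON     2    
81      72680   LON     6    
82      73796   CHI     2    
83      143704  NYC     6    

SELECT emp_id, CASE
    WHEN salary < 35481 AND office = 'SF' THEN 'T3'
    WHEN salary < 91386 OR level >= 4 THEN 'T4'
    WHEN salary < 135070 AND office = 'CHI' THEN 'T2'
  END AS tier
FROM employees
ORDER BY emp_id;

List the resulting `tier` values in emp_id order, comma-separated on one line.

emp_id=70: salary < 91386 OR level >= 4 → T4
emp_id=71: salary < 135070 AND office = 'CHI' → T2
emp_id=72: salary < 91386 OR level >= 4 → T4
emp_id=73: salary < 91386 OR level >= 4 → T4
emp_id=74: salary < 91386 OR level >= 4 → T4
emp_id=75: (no match → NULL) → NULL
emp_id=76: (no match → NULL) → NULL
emp_id=77: salary < 91386 OR level >= 4 → T4
emp_id=78: salary < 91386 OR level >= 4 → T4
emp_id=79: salary < 91386 OR level >= 4 → T4
emp_id=80: salary < 91386 OR level >= 4 → T4
emp_id=81: salary < 91386 OR level >= 4 → T4
emp_id=82: salary < 91386 OR level >= 4 → T4
emp_id=83: salary < 91386 OR level >= 4 → T4

T4, T2, T4, T4, T4, NULL, NULL, T4, T4, T4, T4, T4, T4, T4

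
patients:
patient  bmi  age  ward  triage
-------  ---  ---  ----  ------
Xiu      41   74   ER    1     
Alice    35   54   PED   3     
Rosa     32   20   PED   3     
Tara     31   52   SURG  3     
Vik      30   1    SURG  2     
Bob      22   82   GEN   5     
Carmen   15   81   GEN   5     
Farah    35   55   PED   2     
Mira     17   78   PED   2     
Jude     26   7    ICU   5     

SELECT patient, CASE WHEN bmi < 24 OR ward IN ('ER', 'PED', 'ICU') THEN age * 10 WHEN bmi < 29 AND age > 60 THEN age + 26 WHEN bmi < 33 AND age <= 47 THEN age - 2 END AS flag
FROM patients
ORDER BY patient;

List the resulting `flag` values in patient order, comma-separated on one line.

540, 820, 810, 550, 70, 780, 200, NULL, -1, 740

patient=Alice: bmi < 24 OR ward IN ('ER', 'PED', 'ICU') → 540
patient=Bob: bmi < 24 OR ward IN ('ER', 'PED', 'ICU') → 820
patient=Carmen: bmi < 24 OR ward IN ('ER', 'PED', 'ICU') → 810
patient=Farah: bmi < 24 OR ward IN ('ER', 'PED', 'ICU') → 550
patient=Jude: bmi < 24 OR ward IN ('ER', 'PED', 'ICU') → 70
patient=Mira: bmi < 24 OR ward IN ('ER', 'PED', 'ICU') → 780
patient=Rosa: bmi < 24 OR ward IN ('ER', 'PED', 'ICU') → 200
patient=Tara: (no match → NULL) → NULL
patient=Vik: bmi < 33 AND age <= 47 → -1
patient=Xiu: bmi < 24 OR ward IN ('ER', 'PED', 'ICU') → 740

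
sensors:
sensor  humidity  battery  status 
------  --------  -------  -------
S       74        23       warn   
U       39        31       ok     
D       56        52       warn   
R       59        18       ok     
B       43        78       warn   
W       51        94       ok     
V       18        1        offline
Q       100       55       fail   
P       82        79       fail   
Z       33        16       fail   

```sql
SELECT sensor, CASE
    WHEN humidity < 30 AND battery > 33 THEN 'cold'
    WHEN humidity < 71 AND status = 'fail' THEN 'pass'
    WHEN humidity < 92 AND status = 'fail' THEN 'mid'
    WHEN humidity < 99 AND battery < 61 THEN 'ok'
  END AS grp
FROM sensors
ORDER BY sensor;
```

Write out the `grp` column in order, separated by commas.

NULL, ok, mid, NULL, ok, ok, ok, ok, NULL, pass

sensor=B: (no match → NULL) → NULL
sensor=D: humidity < 99 AND battery < 61 → ok
sensor=P: humidity < 92 AND status = 'fail' → mid
sensor=Q: (no match → NULL) → NULL
sensor=R: humidity < 99 AND battery < 61 → ok
sensor=S: humidity < 99 AND battery < 61 → ok
sensor=U: humidity < 99 AND battery < 61 → ok
sensor=V: humidity < 99 AND battery < 61 → ok
sensor=W: (no match → NULL) → NULL
sensor=Z: humidity < 71 AND status = 'fail' → pass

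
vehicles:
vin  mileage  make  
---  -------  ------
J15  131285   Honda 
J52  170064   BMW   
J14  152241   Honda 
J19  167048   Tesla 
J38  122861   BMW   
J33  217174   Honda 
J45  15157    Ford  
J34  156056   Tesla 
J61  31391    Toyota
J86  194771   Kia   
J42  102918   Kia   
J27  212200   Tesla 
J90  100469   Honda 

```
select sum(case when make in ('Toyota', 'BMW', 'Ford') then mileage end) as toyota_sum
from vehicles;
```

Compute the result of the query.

vin=J15: ✗
vin=J52: ✓ → 170064
vin=J14: ✗
vin=J19: ✗
vin=J38: ✓ → 122861
vin=J33: ✗
vin=J45: ✓ → 15157
vin=J34: ✗
vin=J61: ✓ → 31391
vin=J86: ✗
vin=J42: ✗
vin=J27: ✗
vin=J90: ✗
toyota_sum = 170064 + 122861 + 15157 + 31391 = 339473

339473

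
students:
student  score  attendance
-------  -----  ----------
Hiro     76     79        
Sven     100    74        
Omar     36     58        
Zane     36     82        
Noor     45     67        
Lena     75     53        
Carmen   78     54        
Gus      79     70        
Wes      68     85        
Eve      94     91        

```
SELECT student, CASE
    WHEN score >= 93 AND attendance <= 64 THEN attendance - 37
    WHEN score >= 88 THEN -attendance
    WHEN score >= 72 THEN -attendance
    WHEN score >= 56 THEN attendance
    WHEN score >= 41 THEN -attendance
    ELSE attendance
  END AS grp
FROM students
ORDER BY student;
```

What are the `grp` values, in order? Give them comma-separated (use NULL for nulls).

student=Carmen: score >= 72 → -54
student=Eve: score >= 88 → -91
student=Gus: score >= 72 → -70
student=Hiro: score >= 72 → -79
student=Lena: score >= 72 → -53
student=Noor: score >= 41 → -67
student=Omar: ELSE → 58
student=Sven: score >= 88 → -74
student=Wes: score >= 56 → 85
student=Zane: ELSE → 82

-54, -91, -70, -79, -53, -67, 58, -74, 85, 82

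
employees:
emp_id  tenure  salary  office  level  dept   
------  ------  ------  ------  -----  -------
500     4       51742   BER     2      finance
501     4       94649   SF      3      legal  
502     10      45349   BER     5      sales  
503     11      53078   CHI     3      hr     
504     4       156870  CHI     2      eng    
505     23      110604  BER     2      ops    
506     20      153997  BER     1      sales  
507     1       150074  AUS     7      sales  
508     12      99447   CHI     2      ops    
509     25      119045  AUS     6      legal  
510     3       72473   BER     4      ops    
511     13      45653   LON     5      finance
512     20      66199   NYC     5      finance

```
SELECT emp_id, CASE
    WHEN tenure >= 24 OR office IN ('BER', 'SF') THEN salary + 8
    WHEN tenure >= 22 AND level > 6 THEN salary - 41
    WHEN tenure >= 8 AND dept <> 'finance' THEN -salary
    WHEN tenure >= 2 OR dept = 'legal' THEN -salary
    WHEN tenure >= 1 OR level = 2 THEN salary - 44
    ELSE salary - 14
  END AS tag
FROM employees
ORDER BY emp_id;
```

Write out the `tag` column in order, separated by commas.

emp_id=500: tenure >= 24 OR office IN ('BER', 'SF') → 51750
emp_id=501: tenure >= 24 OR office IN ('BER', 'SF') → 94657
emp_id=502: tenure >= 24 OR office IN ('BER', 'SF') → 45357
emp_id=503: tenure >= 8 AND dept <> 'finance' → -53078
emp_id=504: tenure >= 2 OR dept = 'legal' → -156870
emp_id=505: tenure >= 24 OR office IN ('BER', 'SF') → 110612
emp_id=506: tenure >= 24 OR office IN ('BER', 'SF') → 154005
emp_id=507: tenure >= 1 OR level = 2 → 150030
emp_id=508: tenure >= 8 AND dept <> 'finance' → -99447
emp_id=509: tenure >= 24 OR office IN ('BER', 'SF') → 119053
emp_id=510: tenure >= 24 OR office IN ('BER', 'SF') → 72481
emp_id=511: tenure >= 2 OR dept = 'legal' → -45653
emp_id=512: tenure >= 2 OR dept = 'legal' → -66199

51750, 94657, 45357, -53078, -156870, 110612, 154005, 150030, -99447, 119053, 72481, -45653, -66199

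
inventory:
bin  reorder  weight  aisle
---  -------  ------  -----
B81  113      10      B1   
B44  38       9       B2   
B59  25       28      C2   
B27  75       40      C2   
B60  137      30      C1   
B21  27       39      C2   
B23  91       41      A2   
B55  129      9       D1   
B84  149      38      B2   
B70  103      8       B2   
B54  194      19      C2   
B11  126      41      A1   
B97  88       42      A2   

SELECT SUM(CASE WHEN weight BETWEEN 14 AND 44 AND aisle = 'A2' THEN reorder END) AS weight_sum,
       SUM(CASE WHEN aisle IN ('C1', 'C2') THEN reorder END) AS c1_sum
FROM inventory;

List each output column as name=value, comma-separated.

[weight_sum: weight BETWEEN 14 AND 44 AND aisle = 'A2']
bin=B81: ✗
bin=B44: ✗
bin=B59: ✗
bin=B27: ✗
bin=B60: ✗
bin=B21: ✗
bin=B23: ✓ → 91
bin=B55: ✗
bin=B84: ✗
bin=B70: ✗
bin=B54: ✗
bin=B11: ✗
bin=B97: ✓ → 88
weight_sum = 91 + 88 = 179
—
[c1_sum: aisle IN ('C1', 'C2')]
bin=B81: ✗
bin=B44: ✗
bin=B59: ✓ → 25
bin=B27: ✓ → 75
bin=B60: ✓ → 137
bin=B21: ✓ → 27
bin=B23: ✗
bin=B55: ✗
bin=B84: ✗
bin=B70: ✗
bin=B54: ✓ → 194
bin=B11: ✗
bin=B97: ✗
c1_sum = 25 + 75 + 137 + 27 + 194 = 458

weight_sum=179, c1_sum=458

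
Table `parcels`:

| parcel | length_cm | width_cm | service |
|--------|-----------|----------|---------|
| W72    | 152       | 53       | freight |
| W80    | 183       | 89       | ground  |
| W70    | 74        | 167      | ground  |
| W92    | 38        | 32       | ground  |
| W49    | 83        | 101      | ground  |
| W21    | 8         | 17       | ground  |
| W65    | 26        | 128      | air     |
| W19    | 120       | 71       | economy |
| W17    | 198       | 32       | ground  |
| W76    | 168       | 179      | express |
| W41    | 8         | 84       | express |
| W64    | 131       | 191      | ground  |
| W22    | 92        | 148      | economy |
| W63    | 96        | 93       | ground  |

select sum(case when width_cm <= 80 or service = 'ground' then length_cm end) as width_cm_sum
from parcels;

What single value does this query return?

parcel=W72: ✓ → 152
parcel=W80: ✓ → 183
parcel=W70: ✓ → 74
parcel=W92: ✓ → 38
parcel=W49: ✓ → 83
parcel=W21: ✓ → 8
parcel=W65: ✗
parcel=W19: ✓ → 120
parcel=W17: ✓ → 198
parcel=W76: ✗
parcel=W41: ✗
parcel=W64: ✓ → 131
parcel=W22: ✗
parcel=W63: ✓ → 96
width_cm_sum = 152 + 183 + 74 + 38 + 83 + 8 + 120 + 198 + 131 + 96 = 1083

1083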